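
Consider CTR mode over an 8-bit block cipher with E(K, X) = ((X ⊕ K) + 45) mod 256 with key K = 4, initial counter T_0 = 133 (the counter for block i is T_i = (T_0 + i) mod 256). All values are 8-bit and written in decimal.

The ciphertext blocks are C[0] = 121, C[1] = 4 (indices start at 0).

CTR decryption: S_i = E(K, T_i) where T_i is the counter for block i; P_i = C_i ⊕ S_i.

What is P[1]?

P[1]: T = 134, S = E(K, T) = 175; 4 ⊕ 175 = 171.

P[1] = 171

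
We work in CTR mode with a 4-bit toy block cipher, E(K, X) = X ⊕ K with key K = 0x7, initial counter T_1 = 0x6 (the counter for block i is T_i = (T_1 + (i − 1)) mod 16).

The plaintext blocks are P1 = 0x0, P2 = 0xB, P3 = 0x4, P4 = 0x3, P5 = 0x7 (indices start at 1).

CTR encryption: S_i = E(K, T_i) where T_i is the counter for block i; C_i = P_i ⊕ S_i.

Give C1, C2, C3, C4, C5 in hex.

C1 = 0x1, C2 = 0xB, C3 = 0xB, C4 = 0xD, C5 = 0xA

C1: T = 0x6, S = E(K, T) = 0x1; 0x0 ⊕ 0x1 = 0x1.
C2: T = 0x7, S = E(K, T) = 0x0; 0xB ⊕ 0x0 = 0xB.
C3: T = 0x8, S = E(K, T) = 0xF; 0x4 ⊕ 0xF = 0xB.
C4: T = 0x9, S = E(K, T) = 0xE; 0x3 ⊕ 0xE = 0xD.
C5: T = 0xA, S = E(K, T) = 0xD; 0x7 ⊕ 0xD = 0xA.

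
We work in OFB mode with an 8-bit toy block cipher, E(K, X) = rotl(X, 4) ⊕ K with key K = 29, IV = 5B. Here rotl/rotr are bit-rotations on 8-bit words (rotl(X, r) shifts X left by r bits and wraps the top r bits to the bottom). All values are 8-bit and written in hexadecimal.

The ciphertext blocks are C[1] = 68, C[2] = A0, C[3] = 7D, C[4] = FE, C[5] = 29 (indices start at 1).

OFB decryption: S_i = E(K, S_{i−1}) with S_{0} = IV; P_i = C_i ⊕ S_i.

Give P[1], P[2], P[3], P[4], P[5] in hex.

P[1] = F4, P[2] = 40, P[3] = 5A, P[4] = A5, P[5] = B5

P[1]: S = E(K, 5B) = 9C; 68 ⊕ 9C = F4.
P[2]: S = E(K, 9C) = E0; A0 ⊕ E0 = 40.
P[3]: S = E(K, E0) = 27; 7D ⊕ 27 = 5A.
P[4]: S = E(K, 27) = 5B; FE ⊕ 5B = A5.
P[5]: S = E(K, 5B) = 9C; 29 ⊕ 9C = B5.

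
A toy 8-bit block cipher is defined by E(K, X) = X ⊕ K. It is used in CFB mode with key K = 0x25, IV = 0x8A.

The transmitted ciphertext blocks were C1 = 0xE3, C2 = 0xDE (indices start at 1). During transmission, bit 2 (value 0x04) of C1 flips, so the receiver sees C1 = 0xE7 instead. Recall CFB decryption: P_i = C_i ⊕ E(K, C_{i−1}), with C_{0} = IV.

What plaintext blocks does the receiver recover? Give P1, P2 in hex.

Only C1 changed, to 0xE7. In CFB, a change in C_i flips the same bit in P_i and garbles P_{i+1}. Decrypting the received ciphertext:
P1: E(K, 0x8A) = 0xAF; 0xE7 ⊕ 0xAF = 0x48.
P2: E(K, 0xE7) = 0xC2; 0xDE ⊕ 0xC2 = 0x1C.
Blocks that differ from the original plaintext: P1, P2.

P1 = 0x48, P2 = 0x1C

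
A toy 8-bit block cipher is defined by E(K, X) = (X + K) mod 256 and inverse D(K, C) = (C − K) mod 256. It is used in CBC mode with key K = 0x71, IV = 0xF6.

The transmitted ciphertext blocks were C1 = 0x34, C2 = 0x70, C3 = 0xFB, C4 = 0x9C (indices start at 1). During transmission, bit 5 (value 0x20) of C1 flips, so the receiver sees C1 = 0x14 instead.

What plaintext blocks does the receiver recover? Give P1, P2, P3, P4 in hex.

P1 = 0x55, P2 = 0xEB, P3 = 0xFA, P4 = 0xD0

CBC decryption: P_i = D(K, C_i) ⊕ C_{i−1}, with C_{0} = IV.
Only C1 changed, to 0x14. In CBC, a change in C_i garbles P_i and flips the same bit in P_{i+1}. Decrypting the received ciphertext:
P1: D(K, 0x14) = 0xA3; 0xA3 ⊕ 0xF6 = 0x55.
P2: D(K, 0x70) = 0xFF; 0xFF ⊕ 0x14 = 0xEB.
P3: D(K, 0xFB) = 0x8A; 0x8A ⊕ 0x70 = 0xFA.
P4: D(K, 0x9C) = 0x2B; 0x2B ⊕ 0xFB = 0xD0.
Blocks that differ from the original plaintext: P1, P2.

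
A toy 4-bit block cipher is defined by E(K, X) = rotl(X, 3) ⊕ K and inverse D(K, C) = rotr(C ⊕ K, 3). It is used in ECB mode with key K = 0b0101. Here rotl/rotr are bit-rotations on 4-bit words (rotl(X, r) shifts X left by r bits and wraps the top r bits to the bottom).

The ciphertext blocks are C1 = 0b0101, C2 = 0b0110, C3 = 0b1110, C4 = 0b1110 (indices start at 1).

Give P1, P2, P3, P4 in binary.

ECB decryption: P_i = D(K, C_i).
P1: D(K, 0b0101) = 0b0000.
P2: D(K, 0b0110) = 0b0110.
P3: D(K, 0b1110) = 0b0111.
P4: D(K, 0b1110) = 0b0111.

P1 = 0b0000, P2 = 0b0110, P3 = 0b0111, P4 = 0b0111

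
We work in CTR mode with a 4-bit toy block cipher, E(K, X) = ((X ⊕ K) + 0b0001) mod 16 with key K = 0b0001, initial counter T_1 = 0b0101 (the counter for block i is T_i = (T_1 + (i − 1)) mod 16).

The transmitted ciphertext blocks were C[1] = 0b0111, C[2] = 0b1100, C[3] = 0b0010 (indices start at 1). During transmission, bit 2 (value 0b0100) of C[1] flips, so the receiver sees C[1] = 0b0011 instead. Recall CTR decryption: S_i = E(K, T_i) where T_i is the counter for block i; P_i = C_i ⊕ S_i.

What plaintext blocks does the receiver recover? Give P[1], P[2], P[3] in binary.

P[1] = 0b0110, P[2] = 0b0100, P[3] = 0b0101

Only C[1] changed, to 0b0011. In CTR, a change in C_i flips the same bit in P_i only; the keystream is unaffected. Decrypting the received ciphertext:
P[1]: T = 0b0101, S = E(K, T) = 0b0101; 0b0011 ⊕ 0b0101 = 0b0110.
P[2]: T = 0b0110, S = E(K, T) = 0b1000; 0b1100 ⊕ 0b1000 = 0b0100.
P[3]: T = 0b0111, S = E(K, T) = 0b0111; 0b0010 ⊕ 0b0111 = 0b0101.
Blocks that differ from the original plaintext: P[1].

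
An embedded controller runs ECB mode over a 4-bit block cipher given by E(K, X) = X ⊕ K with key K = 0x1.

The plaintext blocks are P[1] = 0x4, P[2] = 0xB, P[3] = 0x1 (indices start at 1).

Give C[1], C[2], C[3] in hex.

C[1] = 0x5, C[2] = 0xA, C[3] = 0x0

ECB encryption: C_i = E(K, P_i).
C[1]: E(K, 0x4) = 0x5.
C[2]: E(K, 0xB) = 0xA.
C[3]: E(K, 0x1) = 0x0.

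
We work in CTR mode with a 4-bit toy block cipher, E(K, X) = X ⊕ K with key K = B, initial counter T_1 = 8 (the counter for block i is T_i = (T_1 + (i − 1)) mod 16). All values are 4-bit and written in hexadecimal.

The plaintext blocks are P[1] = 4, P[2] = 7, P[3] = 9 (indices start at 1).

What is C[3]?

CTR encryption: S_i = E(K, T_i) where T_i is the counter for block i; C_i = P_i ⊕ S_i.
C[1]: T = 8, S = E(K, T) = 3; 4 ⊕ 3 = 7.
C[2]: T = 9, S = E(K, T) = 2; 7 ⊕ 2 = 5.
C[3]: T = A, S = E(K, T) = 1; 9 ⊕ 1 = 8.

C[3] = 8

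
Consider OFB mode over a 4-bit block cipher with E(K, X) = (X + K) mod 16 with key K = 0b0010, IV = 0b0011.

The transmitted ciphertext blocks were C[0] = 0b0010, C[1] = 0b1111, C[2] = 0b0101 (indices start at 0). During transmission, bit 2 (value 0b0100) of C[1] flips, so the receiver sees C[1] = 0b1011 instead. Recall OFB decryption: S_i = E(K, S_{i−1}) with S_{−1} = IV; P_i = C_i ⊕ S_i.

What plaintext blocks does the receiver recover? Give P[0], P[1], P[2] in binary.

Only C[1] changed, to 0b1011. In OFB, a change in C_i flips the same bit in P_i only; the keystream is unaffected. Decrypting the received ciphertext:
P[0]: S = E(K, 0b0011) = 0b0101; 0b0010 ⊕ 0b0101 = 0b0111.
P[1]: S = E(K, 0b0101) = 0b0111; 0b1011 ⊕ 0b0111 = 0b1100.
P[2]: S = E(K, 0b0111) = 0b1001; 0b0101 ⊕ 0b1001 = 0b1100.
Blocks that differ from the original plaintext: P[1].

P[0] = 0b0111, P[1] = 0b1100, P[2] = 0b1100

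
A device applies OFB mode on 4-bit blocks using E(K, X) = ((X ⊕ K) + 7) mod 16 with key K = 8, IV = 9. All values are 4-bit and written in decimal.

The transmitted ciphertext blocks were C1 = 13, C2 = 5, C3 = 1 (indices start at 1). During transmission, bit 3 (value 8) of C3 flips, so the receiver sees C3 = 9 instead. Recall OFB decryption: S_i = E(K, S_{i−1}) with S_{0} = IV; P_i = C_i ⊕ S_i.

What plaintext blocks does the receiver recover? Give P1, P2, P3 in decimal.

P1 = 5, P2 = 2, P3 = 15

Only C3 changed, to 9. In OFB, a change in C_i flips the same bit in P_i only; the keystream is unaffected. Decrypting the received ciphertext:
P1: S = E(K, 9) = 8; 13 ⊕ 8 = 5.
P2: S = E(K, 8) = 7; 5 ⊕ 7 = 2.
P3: S = E(K, 7) = 6; 9 ⊕ 6 = 15.
Blocks that differ from the original plaintext: P3.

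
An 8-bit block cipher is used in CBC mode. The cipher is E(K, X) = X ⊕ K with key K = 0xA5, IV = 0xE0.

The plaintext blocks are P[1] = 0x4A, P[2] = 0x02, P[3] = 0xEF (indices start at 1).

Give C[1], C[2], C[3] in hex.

CBC encryption: C_i = E(K, P_i ⊕ C_{i−1}), with C_{0} = IV.
C[1]: P[1] ⊕ 0xE0 = 0xAA; E(K, 0xAA) = 0x0F.
C[2]: P[2] ⊕ 0x0F = 0x0D; E(K, 0x0D) = 0xA8.
C[3]: P[3] ⊕ 0xA8 = 0x47; E(K, 0x47) = 0xE2.

C[1] = 0x0F, C[2] = 0xA8, C[3] = 0xE2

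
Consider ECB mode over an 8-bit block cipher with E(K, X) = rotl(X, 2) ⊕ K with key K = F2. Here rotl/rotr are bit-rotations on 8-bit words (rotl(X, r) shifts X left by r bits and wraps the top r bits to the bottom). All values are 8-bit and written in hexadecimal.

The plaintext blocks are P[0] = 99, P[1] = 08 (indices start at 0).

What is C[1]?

C[1] = D2

ECB encryption: C_i = E(K, P_i).
C[1]: E(K, 08) = D2.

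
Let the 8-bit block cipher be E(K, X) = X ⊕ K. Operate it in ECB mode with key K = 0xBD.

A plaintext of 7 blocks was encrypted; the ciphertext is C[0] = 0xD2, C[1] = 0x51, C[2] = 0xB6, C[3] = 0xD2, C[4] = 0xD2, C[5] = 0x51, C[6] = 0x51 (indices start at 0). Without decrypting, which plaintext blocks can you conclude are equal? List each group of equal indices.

ECB encrypts each block independently with the same key, so equal ciphertext blocks imply equal plaintext blocks.
C[0] = C[3] = C[4] = 0xD2, so P[0] = P[3] = P[4].
C[1] = C[5] = C[6] = 0x51, so P[1] = P[5] = P[6].

P[0] = P[3] = P[4]; P[1] = P[5] = P[6]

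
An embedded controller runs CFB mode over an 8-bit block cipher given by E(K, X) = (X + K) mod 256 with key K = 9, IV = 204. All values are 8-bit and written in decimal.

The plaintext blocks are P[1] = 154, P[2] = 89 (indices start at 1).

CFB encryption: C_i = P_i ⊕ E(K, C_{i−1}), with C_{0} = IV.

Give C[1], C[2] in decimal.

C[1] = 79, C[2] = 1

C[1]: E(K, 204) = 213; 154 ⊕ 213 = 79.
C[2]: E(K, 79) = 88; 89 ⊕ 88 = 1.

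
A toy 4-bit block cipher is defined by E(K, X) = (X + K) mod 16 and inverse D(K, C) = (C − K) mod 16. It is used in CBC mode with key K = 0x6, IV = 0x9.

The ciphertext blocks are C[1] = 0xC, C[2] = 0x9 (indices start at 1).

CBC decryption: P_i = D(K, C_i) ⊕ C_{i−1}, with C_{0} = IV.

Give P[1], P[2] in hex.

P[1] = 0xF, P[2] = 0xF

P[1]: D(K, 0xC) = 0x6; 0x6 ⊕ 0x9 = 0xF.
P[2]: D(K, 0x9) = 0x3; 0x3 ⊕ 0xC = 0xF.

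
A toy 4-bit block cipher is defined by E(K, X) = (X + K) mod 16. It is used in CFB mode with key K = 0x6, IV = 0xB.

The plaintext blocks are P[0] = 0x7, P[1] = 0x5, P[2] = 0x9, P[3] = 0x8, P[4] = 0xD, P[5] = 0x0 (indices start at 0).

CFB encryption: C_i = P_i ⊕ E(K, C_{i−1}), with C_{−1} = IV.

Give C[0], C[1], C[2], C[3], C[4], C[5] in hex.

C[0] = 0x6, C[1] = 0x9, C[2] = 0x6, C[3] = 0x4, C[4] = 0x7, C[5] = 0xD

C[0]: E(K, 0xB) = 0x1; 0x7 ⊕ 0x1 = 0x6.
C[1]: E(K, 0x6) = 0xC; 0x5 ⊕ 0xC = 0x9.
C[2]: E(K, 0x9) = 0xF; 0x9 ⊕ 0xF = 0x6.
C[3]: E(K, 0x6) = 0xC; 0x8 ⊕ 0xC = 0x4.
C[4]: E(K, 0x4) = 0xA; 0xD ⊕ 0xA = 0x7.
C[5]: E(K, 0x7) = 0xD; 0x0 ⊕ 0xD = 0xD.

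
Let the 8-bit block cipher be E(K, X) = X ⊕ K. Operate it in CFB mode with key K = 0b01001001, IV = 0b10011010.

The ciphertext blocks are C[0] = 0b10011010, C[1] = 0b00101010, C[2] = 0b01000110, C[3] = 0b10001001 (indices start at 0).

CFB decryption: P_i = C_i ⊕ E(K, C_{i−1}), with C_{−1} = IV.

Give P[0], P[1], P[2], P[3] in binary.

P[0] = 0b01001001, P[1] = 0b11111001, P[2] = 0b00100101, P[3] = 0b10000110

P[0]: E(K, 0b10011010) = 0b11010011; 0b10011010 ⊕ 0b11010011 = 0b01001001.
P[1]: E(K, 0b10011010) = 0b11010011; 0b00101010 ⊕ 0b11010011 = 0b11111001.
P[2]: E(K, 0b00101010) = 0b01100011; 0b01000110 ⊕ 0b01100011 = 0b00100101.
P[3]: E(K, 0b01000110) = 0b00001111; 0b10001001 ⊕ 0b00001111 = 0b10000110.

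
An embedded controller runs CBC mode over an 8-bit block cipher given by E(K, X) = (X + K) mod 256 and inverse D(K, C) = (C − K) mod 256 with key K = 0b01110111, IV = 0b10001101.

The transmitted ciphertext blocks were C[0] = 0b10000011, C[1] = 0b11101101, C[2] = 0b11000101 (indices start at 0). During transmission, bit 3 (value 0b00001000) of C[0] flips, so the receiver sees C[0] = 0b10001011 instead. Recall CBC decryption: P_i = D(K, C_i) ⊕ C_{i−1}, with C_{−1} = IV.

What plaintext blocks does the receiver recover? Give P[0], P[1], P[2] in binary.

Only C[0] changed, to 0b10001011. In CBC, a change in C_i garbles P_i and flips the same bit in P_{i+1}. Decrypting the received ciphertext:
P[0]: D(K, 0b10001011) = 0b00010100; 0b00010100 ⊕ 0b10001101 = 0b10011001.
P[1]: D(K, 0b11101101) = 0b01110110; 0b01110110 ⊕ 0b10001011 = 0b11111101.
P[2]: D(K, 0b11000101) = 0b01001110; 0b01001110 ⊕ 0b11101101 = 0b10100011.
Blocks that differ from the original plaintext: P[0], P[1].

P[0] = 0b10011001, P[1] = 0b11111101, P[2] = 0b10100011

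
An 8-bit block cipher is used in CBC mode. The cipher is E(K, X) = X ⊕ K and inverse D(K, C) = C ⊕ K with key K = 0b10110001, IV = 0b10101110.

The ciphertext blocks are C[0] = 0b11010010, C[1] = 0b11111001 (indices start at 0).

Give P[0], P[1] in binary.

CBC decryption: P_i = D(K, C_i) ⊕ C_{i−1}, with C_{−1} = IV.
P[0]: D(K, 0b11010010) = 0b01100011; 0b01100011 ⊕ 0b10101110 = 0b11001101.
P[1]: D(K, 0b11111001) = 0b01001000; 0b01001000 ⊕ 0b11010010 = 0b10011010.

P[0] = 0b11001101, P[1] = 0b10011010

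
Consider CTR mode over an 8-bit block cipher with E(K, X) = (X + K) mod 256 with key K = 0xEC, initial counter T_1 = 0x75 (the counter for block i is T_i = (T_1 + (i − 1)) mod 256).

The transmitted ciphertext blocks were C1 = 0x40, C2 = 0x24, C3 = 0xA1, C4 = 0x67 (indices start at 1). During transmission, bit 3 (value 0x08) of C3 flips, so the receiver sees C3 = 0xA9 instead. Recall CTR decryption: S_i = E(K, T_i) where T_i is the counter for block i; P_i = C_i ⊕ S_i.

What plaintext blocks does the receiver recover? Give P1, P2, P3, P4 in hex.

P1 = 0x21, P2 = 0x46, P3 = 0xCA, P4 = 0x03

Only C3 changed, to 0xA9. In CTR, a change in C_i flips the same bit in P_i only; the keystream is unaffected. Decrypting the received ciphertext:
P1: T = 0x75, S = E(K, T) = 0x61; 0x40 ⊕ 0x61 = 0x21.
P2: T = 0x76, S = E(K, T) = 0x62; 0x24 ⊕ 0x62 = 0x46.
P3: T = 0x77, S = E(K, T) = 0x63; 0xA9 ⊕ 0x63 = 0xCA.
P4: T = 0x78, S = E(K, T) = 0x64; 0x67 ⊕ 0x64 = 0x03.
Blocks that differ from the original plaintext: P3.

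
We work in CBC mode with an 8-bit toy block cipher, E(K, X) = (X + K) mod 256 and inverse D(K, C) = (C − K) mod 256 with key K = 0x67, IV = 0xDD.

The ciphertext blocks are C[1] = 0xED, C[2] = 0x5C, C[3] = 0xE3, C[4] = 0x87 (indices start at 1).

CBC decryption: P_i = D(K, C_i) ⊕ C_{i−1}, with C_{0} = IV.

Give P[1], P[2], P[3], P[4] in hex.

P[1]: D(K, 0xED) = 0x86; 0x86 ⊕ 0xDD = 0x5B.
P[2]: D(K, 0x5C) = 0xF5; 0xF5 ⊕ 0xED = 0x18.
P[3]: D(K, 0xE3) = 0x7C; 0x7C ⊕ 0x5C = 0x20.
P[4]: D(K, 0x87) = 0x20; 0x20 ⊕ 0xE3 = 0xC3.

P[1] = 0x5B, P[2] = 0x18, P[3] = 0x20, P[4] = 0xC3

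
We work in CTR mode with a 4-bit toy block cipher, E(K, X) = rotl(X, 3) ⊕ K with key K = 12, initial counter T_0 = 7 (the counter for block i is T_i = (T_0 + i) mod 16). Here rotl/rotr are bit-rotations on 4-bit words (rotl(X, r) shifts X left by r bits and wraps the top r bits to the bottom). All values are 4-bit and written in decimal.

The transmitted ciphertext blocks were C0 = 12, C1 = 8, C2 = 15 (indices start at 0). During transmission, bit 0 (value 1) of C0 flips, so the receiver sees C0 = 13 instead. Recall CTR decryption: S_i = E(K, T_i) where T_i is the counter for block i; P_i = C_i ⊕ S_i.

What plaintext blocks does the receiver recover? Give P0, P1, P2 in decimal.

Only C0 changed, to 13. In CTR, a change in C_i flips the same bit in P_i only; the keystream is unaffected. Decrypting the received ciphertext:
P0: T = 7, S = E(K, T) = 7; 13 ⊕ 7 = 10.
P1: T = 8, S = E(K, T) = 8; 8 ⊕ 8 = 0.
P2: T = 9, S = E(K, T) = 0; 15 ⊕ 0 = 15.
Blocks that differ from the original plaintext: P0.

P0 = 10, P1 = 0, P2 = 15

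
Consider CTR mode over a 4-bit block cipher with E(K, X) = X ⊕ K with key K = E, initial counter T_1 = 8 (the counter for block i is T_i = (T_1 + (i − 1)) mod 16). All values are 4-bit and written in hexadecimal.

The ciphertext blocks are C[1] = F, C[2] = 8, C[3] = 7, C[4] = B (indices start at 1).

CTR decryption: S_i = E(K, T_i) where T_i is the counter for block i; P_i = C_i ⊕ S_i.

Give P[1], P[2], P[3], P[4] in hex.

P[1] = 9, P[2] = F, P[3] = 3, P[4] = E

P[1]: T = 8, S = E(K, T) = 6; F ⊕ 6 = 9.
P[2]: T = 9, S = E(K, T) = 7; 8 ⊕ 7 = F.
P[3]: T = A, S = E(K, T) = 4; 7 ⊕ 4 = 3.
P[4]: T = B, S = E(K, T) = 5; B ⊕ 5 = E.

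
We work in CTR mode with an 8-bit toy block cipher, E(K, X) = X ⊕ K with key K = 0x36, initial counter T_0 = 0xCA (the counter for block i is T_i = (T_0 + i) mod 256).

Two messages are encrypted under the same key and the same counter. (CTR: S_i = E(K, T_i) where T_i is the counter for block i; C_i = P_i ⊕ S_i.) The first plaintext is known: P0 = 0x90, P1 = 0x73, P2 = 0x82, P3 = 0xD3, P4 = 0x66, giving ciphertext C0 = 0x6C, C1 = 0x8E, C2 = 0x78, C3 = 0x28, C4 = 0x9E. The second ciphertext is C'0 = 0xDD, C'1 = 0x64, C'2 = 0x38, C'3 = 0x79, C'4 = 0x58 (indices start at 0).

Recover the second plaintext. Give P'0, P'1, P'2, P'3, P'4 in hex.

In CTR with a reused counter, both messages share the same keystream S_i, so C_i ⊕ C'_i = P_i ⊕ P'_i and thus P'_i = P_i ⊕ C_i ⊕ C'_i.
P'0: 0x90 ⊕ 0x6C ⊕ 0xDD = 0x21.
P'1: 0x73 ⊕ 0x8E ⊕ 0x64 = 0x99.
P'2: 0x82 ⊕ 0x78 ⊕ 0x38 = 0xC2.
P'3: 0xD3 ⊕ 0x28 ⊕ 0x79 = 0x82.
P'4: 0x66 ⊕ 0x9E ⊕ 0x58 = 0xA0.

P'0 = 0x21, P'1 = 0x99, P'2 = 0xC2, P'3 = 0x82, P'4 = 0xA0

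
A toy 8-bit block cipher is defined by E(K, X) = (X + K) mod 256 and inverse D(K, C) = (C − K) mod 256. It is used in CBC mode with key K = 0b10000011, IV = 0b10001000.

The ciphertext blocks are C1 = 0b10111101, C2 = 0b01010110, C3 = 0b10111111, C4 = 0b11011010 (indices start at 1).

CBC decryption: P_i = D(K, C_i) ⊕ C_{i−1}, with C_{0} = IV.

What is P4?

P4: D(K, 0b11011010) = 0b01010111; 0b01010111 ⊕ 0b10111111 = 0b11101000.

P4 = 0b11101000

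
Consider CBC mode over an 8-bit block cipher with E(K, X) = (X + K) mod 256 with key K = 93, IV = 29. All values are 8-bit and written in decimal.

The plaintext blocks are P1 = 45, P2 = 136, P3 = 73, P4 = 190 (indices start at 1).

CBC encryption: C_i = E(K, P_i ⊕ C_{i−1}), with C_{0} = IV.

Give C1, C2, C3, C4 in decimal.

C1: P1 ⊕ 29 = 48; E(K, 48) = 141.
C2: P2 ⊕ 141 = 5; E(K, 5) = 98.
C3: P3 ⊕ 98 = 43; E(K, 43) = 136.
C4: P4 ⊕ 136 = 54; E(K, 54) = 147.

C1 = 141, C2 = 98, C3 = 136, C4 = 147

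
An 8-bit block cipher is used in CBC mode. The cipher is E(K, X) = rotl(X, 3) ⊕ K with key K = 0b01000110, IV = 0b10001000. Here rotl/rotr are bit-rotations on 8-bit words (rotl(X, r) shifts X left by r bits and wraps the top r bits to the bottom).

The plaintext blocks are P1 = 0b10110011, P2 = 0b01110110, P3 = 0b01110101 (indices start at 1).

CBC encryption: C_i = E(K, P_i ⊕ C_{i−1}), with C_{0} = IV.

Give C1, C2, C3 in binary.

C1: P1 ⊕ 0b10001000 = 0b00111011; E(K, 0b00111011) = 0b10011111.
C2: P2 ⊕ 0b10011111 = 0b11101001; E(K, 0b11101001) = 0b00001001.
C3: P3 ⊕ 0b00001001 = 0b01111100; E(K, 0b01111100) = 0b10100101.

C1 = 0b10011111, C2 = 0b00001001, C3 = 0b10100101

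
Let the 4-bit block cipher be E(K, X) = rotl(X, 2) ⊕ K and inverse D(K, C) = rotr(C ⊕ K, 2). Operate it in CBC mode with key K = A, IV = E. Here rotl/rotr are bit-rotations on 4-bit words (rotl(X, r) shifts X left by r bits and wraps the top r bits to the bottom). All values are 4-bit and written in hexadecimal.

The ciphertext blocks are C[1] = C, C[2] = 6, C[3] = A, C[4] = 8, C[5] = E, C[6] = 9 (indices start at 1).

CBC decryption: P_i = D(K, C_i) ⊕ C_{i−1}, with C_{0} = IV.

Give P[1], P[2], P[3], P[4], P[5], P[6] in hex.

P[1]: D(K, C) = 9; 9 ⊕ E = 7.
P[2]: D(K, 6) = 3; 3 ⊕ C = F.
P[3]: D(K, A) = 0; 0 ⊕ 6 = 6.
P[4]: D(K, 8) = 8; 8 ⊕ A = 2.
P[5]: D(K, E) = 1; 1 ⊕ 8 = 9.
P[6]: D(K, 9) = C; C ⊕ E = 2.

P[1] = 7, P[2] = F, P[3] = 6, P[4] = 2, P[5] = 9, P[6] = 2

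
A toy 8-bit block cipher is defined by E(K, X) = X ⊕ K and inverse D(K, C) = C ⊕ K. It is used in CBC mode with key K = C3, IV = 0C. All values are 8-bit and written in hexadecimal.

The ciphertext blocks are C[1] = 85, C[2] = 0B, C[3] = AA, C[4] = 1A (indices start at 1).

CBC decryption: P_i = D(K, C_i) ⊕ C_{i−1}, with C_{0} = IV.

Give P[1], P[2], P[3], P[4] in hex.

P[1] = 4A, P[2] = 4D, P[3] = 62, P[4] = 73

P[1]: D(K, 85) = 46; 46 ⊕ 0C = 4A.
P[2]: D(K, 0B) = C8; C8 ⊕ 85 = 4D.
P[3]: D(K, AA) = 69; 69 ⊕ 0B = 62.
P[4]: D(K, 1A) = D9; D9 ⊕ AA = 73.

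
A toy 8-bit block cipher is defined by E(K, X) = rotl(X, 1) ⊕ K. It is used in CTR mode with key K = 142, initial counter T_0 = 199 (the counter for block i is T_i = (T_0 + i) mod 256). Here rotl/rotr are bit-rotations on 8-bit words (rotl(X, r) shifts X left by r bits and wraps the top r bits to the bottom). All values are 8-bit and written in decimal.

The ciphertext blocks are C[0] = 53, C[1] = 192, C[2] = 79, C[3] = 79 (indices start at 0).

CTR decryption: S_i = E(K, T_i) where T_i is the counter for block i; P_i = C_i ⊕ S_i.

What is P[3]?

P[3]: T = 202, S = E(K, T) = 27; 79 ⊕ 27 = 84.

P[3] = 84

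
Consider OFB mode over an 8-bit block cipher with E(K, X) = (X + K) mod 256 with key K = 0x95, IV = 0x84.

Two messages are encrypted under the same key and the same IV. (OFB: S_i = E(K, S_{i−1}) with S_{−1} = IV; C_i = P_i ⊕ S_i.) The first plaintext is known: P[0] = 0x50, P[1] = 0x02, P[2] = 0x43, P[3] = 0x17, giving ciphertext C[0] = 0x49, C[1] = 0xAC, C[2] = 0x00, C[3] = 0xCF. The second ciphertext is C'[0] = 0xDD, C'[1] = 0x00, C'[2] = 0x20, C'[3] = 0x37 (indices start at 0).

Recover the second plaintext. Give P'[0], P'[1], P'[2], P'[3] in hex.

In OFB with a reused IV, both messages share the same keystream S_i, so C_i ⊕ C'_i = P_i ⊕ P'_i and thus P'_i = P_i ⊕ C_i ⊕ C'_i.
P'[0]: 0x50 ⊕ 0x49 ⊕ 0xDD = 0xC4.
P'[1]: 0x02 ⊕ 0xAC ⊕ 0x00 = 0xAE.
P'[2]: 0x43 ⊕ 0x00 ⊕ 0x20 = 0x63.
P'[3]: 0x17 ⊕ 0xCF ⊕ 0x37 = 0xEF.

P'[0] = 0xC4, P'[1] = 0xAE, P'[2] = 0x63, P'[3] = 0xEF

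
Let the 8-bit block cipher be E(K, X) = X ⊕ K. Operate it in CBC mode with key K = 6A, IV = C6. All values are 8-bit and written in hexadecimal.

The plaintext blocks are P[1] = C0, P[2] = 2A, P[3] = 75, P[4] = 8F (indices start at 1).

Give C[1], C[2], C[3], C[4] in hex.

C[1] = 6C, C[2] = 2C, C[3] = 33, C[4] = D6

CBC encryption: C_i = E(K, P_i ⊕ C_{i−1}), with C_{0} = IV.
C[1]: P[1] ⊕ C6 = 06; E(K, 06) = 6C.
C[2]: P[2] ⊕ 6C = 46; E(K, 46) = 2C.
C[3]: P[3] ⊕ 2C = 59; E(K, 59) = 33.
C[4]: P[4] ⊕ 33 = BC; E(K, BC) = D6.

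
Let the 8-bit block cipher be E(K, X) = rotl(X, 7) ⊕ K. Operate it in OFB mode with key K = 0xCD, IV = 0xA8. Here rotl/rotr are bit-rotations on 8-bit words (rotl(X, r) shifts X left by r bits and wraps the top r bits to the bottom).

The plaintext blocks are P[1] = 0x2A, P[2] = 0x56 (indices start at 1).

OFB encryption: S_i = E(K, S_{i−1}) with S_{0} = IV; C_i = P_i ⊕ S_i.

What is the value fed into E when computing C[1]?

0xA8

C[1]: S = E(K, 0xA8) = 0x99; 0x2A ⊕ 0x99 = 0xB3.
So the input to E for block [1] is 0xA8.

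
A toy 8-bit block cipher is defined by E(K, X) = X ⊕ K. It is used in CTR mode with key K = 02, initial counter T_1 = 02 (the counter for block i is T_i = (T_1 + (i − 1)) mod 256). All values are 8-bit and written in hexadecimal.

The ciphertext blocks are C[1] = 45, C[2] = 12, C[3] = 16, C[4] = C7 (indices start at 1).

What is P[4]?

P[4] = C0

CTR decryption: S_i = E(K, T_i) where T_i is the counter for block i; P_i = C_i ⊕ S_i.
P[4]: T = 05, S = E(K, T) = 07; C7 ⊕ 07 = C0.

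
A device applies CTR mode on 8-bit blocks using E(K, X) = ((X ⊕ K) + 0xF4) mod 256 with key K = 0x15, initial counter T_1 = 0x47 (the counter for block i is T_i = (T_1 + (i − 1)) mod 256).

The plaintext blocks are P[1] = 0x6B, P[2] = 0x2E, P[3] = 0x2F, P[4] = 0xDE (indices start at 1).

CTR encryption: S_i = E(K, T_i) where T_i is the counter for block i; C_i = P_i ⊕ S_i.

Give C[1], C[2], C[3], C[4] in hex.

C[1]: T = 0x47, S = E(K, T) = 0x46; 0x6B ⊕ 0x46 = 0x2D.
C[2]: T = 0x48, S = E(K, T) = 0x51; 0x2E ⊕ 0x51 = 0x7F.
C[3]: T = 0x49, S = E(K, T) = 0x50; 0x2F ⊕ 0x50 = 0x7F.
C[4]: T = 0x4A, S = E(K, T) = 0x53; 0xDE ⊕ 0x53 = 0x8D.

C[1] = 0x2D, C[2] = 0x7F, C[3] = 0x7F, C[4] = 0x8D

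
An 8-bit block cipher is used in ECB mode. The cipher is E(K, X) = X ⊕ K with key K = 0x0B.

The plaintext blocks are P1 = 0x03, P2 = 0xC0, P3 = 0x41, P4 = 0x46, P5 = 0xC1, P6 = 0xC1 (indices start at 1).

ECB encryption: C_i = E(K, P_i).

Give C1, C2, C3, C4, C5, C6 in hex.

C1: E(K, 0x03) = 0x08.
C2: E(K, 0xC0) = 0xCB.
C3: E(K, 0x41) = 0x4A.
C4: E(K, 0x46) = 0x4D.
C5: E(K, 0xC1) = 0xCA.
C6: E(K, 0xC1) = 0xCA.

C1 = 0x08, C2 = 0xCB, C3 = 0x4A, C4 = 0x4D, C5 = 0xCA, C6 = 0xCA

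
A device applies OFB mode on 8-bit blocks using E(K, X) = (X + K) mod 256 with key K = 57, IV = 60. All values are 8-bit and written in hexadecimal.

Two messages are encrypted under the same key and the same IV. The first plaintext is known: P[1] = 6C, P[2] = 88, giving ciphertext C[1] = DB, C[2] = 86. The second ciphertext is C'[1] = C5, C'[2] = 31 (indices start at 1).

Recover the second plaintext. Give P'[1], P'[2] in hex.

In OFB with a reused IV, both messages share the same keystream S_i, so C_i ⊕ C'_i = P_i ⊕ P'_i and thus P'_i = P_i ⊕ C_i ⊕ C'_i.
P'[1]: 6C ⊕ DB ⊕ C5 = 72.
P'[2]: 88 ⊕ 86 ⊕ 31 = 3F.

P'[1] = 72, P'[2] = 3F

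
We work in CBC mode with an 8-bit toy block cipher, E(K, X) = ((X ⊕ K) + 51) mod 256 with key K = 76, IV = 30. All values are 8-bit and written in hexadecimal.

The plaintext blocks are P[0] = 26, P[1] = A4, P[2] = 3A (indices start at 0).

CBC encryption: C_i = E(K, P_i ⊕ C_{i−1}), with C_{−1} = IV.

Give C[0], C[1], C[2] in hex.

C[0] = B1, C[1] = B4, C[2] = 49

C[0]: P[0] ⊕ 30 = 16; E(K, 16) = B1.
C[1]: P[1] ⊕ B1 = 15; E(K, 15) = B4.
C[2]: P[2] ⊕ B4 = 8E; E(K, 8E) = 49.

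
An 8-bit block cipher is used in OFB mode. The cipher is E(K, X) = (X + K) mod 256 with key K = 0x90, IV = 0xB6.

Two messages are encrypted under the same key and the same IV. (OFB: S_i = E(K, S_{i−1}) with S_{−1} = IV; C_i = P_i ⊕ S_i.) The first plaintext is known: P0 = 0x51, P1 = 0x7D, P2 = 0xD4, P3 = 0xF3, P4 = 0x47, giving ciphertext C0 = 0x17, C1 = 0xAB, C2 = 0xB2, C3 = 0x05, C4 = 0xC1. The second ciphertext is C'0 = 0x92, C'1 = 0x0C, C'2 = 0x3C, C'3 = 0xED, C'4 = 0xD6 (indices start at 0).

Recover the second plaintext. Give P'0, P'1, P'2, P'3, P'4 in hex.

P'0 = 0xD4, P'1 = 0xDA, P'2 = 0x5A, P'3 = 0x1B, P'4 = 0x50

In OFB with a reused IV, both messages share the same keystream S_i, so C_i ⊕ C'_i = P_i ⊕ P'_i and thus P'_i = P_i ⊕ C_i ⊕ C'_i.
P'0: 0x51 ⊕ 0x17 ⊕ 0x92 = 0xD4.
P'1: 0x7D ⊕ 0xAB ⊕ 0x0C = 0xDA.
P'2: 0xD4 ⊕ 0xB2 ⊕ 0x3C = 0x5A.
P'3: 0xF3 ⊕ 0x05 ⊕ 0xED = 0x1B.
P'4: 0x47 ⊕ 0xC1 ⊕ 0xD6 = 0x50.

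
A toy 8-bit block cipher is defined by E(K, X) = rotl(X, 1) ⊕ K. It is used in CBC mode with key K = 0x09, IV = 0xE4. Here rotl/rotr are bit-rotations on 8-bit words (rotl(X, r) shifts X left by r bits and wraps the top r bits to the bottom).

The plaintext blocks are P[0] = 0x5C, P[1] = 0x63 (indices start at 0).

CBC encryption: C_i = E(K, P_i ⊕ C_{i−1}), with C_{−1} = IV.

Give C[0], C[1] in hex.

C[0] = 0x78, C[1] = 0x3F

C[0]: P[0] ⊕ 0xE4 = 0xB8; E(K, 0xB8) = 0x78.
C[1]: P[1] ⊕ 0x78 = 0x1B; E(K, 0x1B) = 0x3F.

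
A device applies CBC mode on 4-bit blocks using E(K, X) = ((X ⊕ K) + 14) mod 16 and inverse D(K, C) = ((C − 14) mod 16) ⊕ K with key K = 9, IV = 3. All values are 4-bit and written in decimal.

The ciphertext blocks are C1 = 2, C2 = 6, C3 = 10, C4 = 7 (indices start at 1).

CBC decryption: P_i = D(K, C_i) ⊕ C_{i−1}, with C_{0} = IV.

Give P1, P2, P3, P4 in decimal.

P1: D(K, 2) = 13; 13 ⊕ 3 = 14.
P2: D(K, 6) = 1; 1 ⊕ 2 = 3.
P3: D(K, 10) = 5; 5 ⊕ 6 = 3.
P4: D(K, 7) = 0; 0 ⊕ 10 = 10.

P1 = 14, P2 = 3, P3 = 3, P4 = 10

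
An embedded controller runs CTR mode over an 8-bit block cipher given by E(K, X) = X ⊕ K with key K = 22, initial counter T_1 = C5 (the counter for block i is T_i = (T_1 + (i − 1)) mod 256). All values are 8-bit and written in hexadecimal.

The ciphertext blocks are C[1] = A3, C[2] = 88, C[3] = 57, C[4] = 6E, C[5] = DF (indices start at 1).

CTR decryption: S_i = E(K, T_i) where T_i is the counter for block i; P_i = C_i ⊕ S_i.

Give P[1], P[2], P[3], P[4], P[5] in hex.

P[1] = 44, P[2] = 6C, P[3] = B2, P[4] = 84, P[5] = 34

P[1]: T = C5, S = E(K, T) = E7; A3 ⊕ E7 = 44.
P[2]: T = C6, S = E(K, T) = E4; 88 ⊕ E4 = 6C.
P[3]: T = C7, S = E(K, T) = E5; 57 ⊕ E5 = B2.
P[4]: T = C8, S = E(K, T) = EA; 6E ⊕ EA = 84.
P[5]: T = C9, S = E(K, T) = EB; DF ⊕ EB = 34.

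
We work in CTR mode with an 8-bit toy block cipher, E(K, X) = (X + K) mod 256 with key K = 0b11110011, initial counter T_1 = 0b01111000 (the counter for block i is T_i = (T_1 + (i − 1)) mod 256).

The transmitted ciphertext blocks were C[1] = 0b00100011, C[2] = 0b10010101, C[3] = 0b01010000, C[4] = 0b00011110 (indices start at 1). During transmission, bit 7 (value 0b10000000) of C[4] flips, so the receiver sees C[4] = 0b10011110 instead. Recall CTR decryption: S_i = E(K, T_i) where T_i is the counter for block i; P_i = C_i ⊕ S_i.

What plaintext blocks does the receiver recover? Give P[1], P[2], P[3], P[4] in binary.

P[1] = 0b01001000, P[2] = 0b11111001, P[3] = 0b00111101, P[4] = 0b11110000

Only C[4] changed, to 0b10011110. In CTR, a change in C_i flips the same bit in P_i only; the keystream is unaffected. Decrypting the received ciphertext:
P[1]: T = 0b01111000, S = E(K, T) = 0b01101011; 0b00100011 ⊕ 0b01101011 = 0b01001000.
P[2]: T = 0b01111001, S = E(K, T) = 0b01101100; 0b10010101 ⊕ 0b01101100 = 0b11111001.
P[3]: T = 0b01111010, S = E(K, T) = 0b01101101; 0b01010000 ⊕ 0b01101101 = 0b00111101.
P[4]: T = 0b01111011, S = E(K, T) = 0b01101110; 0b10011110 ⊕ 0b01101110 = 0b11110000.
Blocks that differ from the original plaintext: P[4].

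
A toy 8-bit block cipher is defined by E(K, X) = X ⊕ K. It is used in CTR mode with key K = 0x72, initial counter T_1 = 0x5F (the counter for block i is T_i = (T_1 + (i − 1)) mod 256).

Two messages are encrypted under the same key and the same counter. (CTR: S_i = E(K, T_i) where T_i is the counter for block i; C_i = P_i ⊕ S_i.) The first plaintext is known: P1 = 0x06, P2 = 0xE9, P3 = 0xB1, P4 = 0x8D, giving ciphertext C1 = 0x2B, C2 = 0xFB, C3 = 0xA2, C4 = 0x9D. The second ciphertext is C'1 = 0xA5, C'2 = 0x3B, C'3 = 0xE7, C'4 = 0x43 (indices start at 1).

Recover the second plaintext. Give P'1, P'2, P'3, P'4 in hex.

P'1 = 0x88, P'2 = 0x29, P'3 = 0xF4, P'4 = 0x53

In CTR with a reused counter, both messages share the same keystream S_i, so C_i ⊕ C'_i = P_i ⊕ P'_i and thus P'_i = P_i ⊕ C_i ⊕ C'_i.
P'1: 0x06 ⊕ 0x2B ⊕ 0xA5 = 0x88.
P'2: 0xE9 ⊕ 0xFB ⊕ 0x3B = 0x29.
P'3: 0xB1 ⊕ 0xA2 ⊕ 0xE7 = 0xF4.
P'4: 0x8D ⊕ 0x9D ⊕ 0x43 = 0x53.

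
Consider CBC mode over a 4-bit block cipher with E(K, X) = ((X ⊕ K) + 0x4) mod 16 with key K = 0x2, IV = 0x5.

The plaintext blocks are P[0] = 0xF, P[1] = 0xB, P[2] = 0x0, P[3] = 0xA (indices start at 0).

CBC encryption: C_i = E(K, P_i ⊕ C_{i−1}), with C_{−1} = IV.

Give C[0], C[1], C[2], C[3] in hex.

C[0] = 0xC, C[1] = 0x9, C[2] = 0xF, C[3] = 0xB

C[0]: P[0] ⊕ 0x5 = 0xA; E(K, 0xA) = 0xC.
C[1]: P[1] ⊕ 0xC = 0x7; E(K, 0x7) = 0x9.
C[2]: P[2] ⊕ 0x9 = 0x9; E(K, 0x9) = 0xF.
C[3]: P[3] ⊕ 0xF = 0x5; E(K, 0x5) = 0xB.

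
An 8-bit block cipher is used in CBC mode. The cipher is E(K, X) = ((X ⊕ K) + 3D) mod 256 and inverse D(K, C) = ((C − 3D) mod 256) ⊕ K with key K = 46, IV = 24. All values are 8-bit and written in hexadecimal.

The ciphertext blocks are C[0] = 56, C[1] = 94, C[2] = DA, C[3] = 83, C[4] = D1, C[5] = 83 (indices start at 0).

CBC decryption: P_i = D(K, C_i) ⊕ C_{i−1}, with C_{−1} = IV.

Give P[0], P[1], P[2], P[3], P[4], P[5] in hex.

P[0] = 7B, P[1] = 47, P[2] = 4F, P[3] = DA, P[4] = 51, P[5] = D1

P[0]: D(K, 56) = 5F; 5F ⊕ 24 = 7B.
P[1]: D(K, 94) = 11; 11 ⊕ 56 = 47.
P[2]: D(K, DA) = DB; DB ⊕ 94 = 4F.
P[3]: D(K, 83) = 00; 00 ⊕ DA = DA.
P[4]: D(K, D1) = D2; D2 ⊕ 83 = 51.
P[5]: D(K, 83) = 00; 00 ⊕ D1 = D1.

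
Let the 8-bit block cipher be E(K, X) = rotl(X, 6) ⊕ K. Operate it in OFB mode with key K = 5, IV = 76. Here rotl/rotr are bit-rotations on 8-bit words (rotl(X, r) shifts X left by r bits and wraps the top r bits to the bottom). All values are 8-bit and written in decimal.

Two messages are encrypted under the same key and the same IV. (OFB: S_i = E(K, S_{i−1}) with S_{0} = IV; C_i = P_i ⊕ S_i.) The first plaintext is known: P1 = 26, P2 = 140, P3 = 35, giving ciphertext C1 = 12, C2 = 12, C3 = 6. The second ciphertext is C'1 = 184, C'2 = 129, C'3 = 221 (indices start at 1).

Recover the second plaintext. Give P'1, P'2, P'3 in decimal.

P'1 = 174, P'2 = 1, P'3 = 248

In OFB with a reused IV, both messages share the same keystream S_i, so C_i ⊕ C'_i = P_i ⊕ P'_i and thus P'_i = P_i ⊕ C_i ⊕ C'_i.
P'1: 26 ⊕ 12 ⊕ 184 = 174.
P'2: 140 ⊕ 12 ⊕ 129 = 1.
P'3: 35 ⊕ 6 ⊕ 221 = 248.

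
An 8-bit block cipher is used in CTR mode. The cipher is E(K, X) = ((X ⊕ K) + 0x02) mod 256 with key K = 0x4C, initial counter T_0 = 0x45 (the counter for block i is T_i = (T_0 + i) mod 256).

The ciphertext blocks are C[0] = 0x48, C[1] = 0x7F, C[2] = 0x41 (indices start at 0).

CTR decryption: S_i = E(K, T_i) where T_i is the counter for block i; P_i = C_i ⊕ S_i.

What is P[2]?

P[2]: T = 0x47, S = E(K, T) = 0x0D; 0x41 ⊕ 0x0D = 0x4C.

P[2] = 0x4C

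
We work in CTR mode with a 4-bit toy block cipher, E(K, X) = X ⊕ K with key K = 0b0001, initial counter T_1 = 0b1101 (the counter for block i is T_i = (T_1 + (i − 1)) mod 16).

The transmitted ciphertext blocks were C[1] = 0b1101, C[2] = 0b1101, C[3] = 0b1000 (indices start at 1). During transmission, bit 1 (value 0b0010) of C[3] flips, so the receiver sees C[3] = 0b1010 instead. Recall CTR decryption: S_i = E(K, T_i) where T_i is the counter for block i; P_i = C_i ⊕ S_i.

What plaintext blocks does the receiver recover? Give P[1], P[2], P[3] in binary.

P[1] = 0b0001, P[2] = 0b0010, P[3] = 0b0100

Only C[3] changed, to 0b1010. In CTR, a change in C_i flips the same bit in P_i only; the keystream is unaffected. Decrypting the received ciphertext:
P[1]: T = 0b1101, S = E(K, T) = 0b1100; 0b1101 ⊕ 0b1100 = 0b0001.
P[2]: T = 0b1110, S = E(K, T) = 0b1111; 0b1101 ⊕ 0b1111 = 0b0010.
P[3]: T = 0b1111, S = E(K, T) = 0b1110; 0b1010 ⊕ 0b1110 = 0b0100.
Blocks that differ from the original plaintext: P[3].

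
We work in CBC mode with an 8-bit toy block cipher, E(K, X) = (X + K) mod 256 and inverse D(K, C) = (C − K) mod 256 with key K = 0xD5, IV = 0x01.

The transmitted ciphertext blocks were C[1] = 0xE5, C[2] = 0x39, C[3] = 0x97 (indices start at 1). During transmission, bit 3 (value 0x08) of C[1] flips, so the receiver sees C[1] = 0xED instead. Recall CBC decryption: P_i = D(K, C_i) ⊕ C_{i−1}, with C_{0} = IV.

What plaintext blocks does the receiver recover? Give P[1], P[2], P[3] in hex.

Only C[1] changed, to 0xED. In CBC, a change in C_i garbles P_i and flips the same bit in P_{i+1}. Decrypting the received ciphertext:
P[1]: D(K, 0xED) = 0x18; 0x18 ⊕ 0x01 = 0x19.
P[2]: D(K, 0x39) = 0x64; 0x64 ⊕ 0xED = 0x89.
P[3]: D(K, 0x97) = 0xC2; 0xC2 ⊕ 0x39 = 0xFB.
Blocks that differ from the original plaintext: P[1], P[2].

P[1] = 0x19, P[2] = 0x89, P[3] = 0xFB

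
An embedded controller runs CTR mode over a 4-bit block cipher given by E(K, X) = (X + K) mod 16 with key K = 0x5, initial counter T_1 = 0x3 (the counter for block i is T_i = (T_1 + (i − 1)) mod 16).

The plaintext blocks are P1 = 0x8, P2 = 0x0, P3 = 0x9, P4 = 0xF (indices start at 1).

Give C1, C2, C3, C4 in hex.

CTR encryption: S_i = E(K, T_i) where T_i is the counter for block i; C_i = P_i ⊕ S_i.
C1: T = 0x3, S = E(K, T) = 0x8; 0x8 ⊕ 0x8 = 0x0.
C2: T = 0x4, S = E(K, T) = 0x9; 0x0 ⊕ 0x9 = 0x9.
C3: T = 0x5, S = E(K, T) = 0xA; 0x9 ⊕ 0xA = 0x3.
C4: T = 0x6, S = E(K, T) = 0xB; 0xF ⊕ 0xB = 0x4.

C1 = 0x0, C2 = 0x9, C3 = 0x3, C4 = 0x4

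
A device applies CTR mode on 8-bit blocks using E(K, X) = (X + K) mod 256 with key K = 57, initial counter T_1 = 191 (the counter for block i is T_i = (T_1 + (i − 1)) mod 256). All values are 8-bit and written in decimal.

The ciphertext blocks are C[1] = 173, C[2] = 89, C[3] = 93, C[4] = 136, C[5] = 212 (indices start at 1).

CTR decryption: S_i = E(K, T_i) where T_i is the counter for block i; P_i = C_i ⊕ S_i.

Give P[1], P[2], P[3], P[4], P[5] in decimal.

P[1] = 85, P[2] = 160, P[3] = 167, P[4] = 115, P[5] = 40

P[1]: T = 191, S = E(K, T) = 248; 173 ⊕ 248 = 85.
P[2]: T = 192, S = E(K, T) = 249; 89 ⊕ 249 = 160.
P[3]: T = 193, S = E(K, T) = 250; 93 ⊕ 250 = 167.
P[4]: T = 194, S = E(K, T) = 251; 136 ⊕ 251 = 115.
P[5]: T = 195, S = E(K, T) = 252; 212 ⊕ 252 = 40.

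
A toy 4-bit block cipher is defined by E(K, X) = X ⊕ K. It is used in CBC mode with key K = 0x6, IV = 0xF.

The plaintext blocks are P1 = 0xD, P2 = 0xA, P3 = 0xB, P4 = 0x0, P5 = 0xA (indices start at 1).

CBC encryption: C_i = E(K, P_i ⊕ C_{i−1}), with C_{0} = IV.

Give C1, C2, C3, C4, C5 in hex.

C1 = 0x4, C2 = 0x8, C3 = 0x5, C4 = 0x3, C5 = 0xF

C1: P1 ⊕ 0xF = 0x2; E(K, 0x2) = 0x4.
C2: P2 ⊕ 0x4 = 0xE; E(K, 0xE) = 0x8.
C3: P3 ⊕ 0x8 = 0x3; E(K, 0x3) = 0x5.
C4: P4 ⊕ 0x5 = 0x5; E(K, 0x5) = 0x3.
C5: P5 ⊕ 0x3 = 0x9; E(K, 0x9) = 0xF.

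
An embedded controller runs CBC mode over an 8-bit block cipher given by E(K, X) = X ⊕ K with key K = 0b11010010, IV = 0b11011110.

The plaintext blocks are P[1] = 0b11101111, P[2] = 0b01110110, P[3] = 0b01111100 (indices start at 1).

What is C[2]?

CBC encryption: C_i = E(K, P_i ⊕ C_{i−1}), with C_{0} = IV.
C[1]: P[1] ⊕ 0b11011110 = 0b00110001; E(K, 0b00110001) = 0b11100011.
C[2]: P[2] ⊕ 0b11100011 = 0b10010101; E(K, 0b10010101) = 0b01000111.

C[2] = 0b01000111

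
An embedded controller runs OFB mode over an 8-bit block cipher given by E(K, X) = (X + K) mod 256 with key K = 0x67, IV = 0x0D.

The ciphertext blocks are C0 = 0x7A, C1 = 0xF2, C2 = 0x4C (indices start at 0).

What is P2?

OFB decryption: S_i = E(K, S_{i−1}) with S_{−1} = IV; P_i = C_i ⊕ S_i.
P0: S = E(K, 0x0D) = 0x74; 0x7A ⊕ 0x74 = 0x0E.
P1: S = E(K, 0x74) = 0xDB; 0xF2 ⊕ 0xDB = 0x29.
P2: S = E(K, 0xDB) = 0x42; 0x4C ⊕ 0x42 = 0x0E.

P2 = 0x0E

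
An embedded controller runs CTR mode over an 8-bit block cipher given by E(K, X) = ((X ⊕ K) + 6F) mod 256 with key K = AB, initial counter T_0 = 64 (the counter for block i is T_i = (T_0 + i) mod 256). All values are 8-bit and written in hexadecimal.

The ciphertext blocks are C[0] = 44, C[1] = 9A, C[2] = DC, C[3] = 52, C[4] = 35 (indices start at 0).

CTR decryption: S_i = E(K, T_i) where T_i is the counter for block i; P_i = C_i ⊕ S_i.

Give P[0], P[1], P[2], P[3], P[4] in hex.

P[0] = 7A, P[1] = A7, P[2] = E0, P[3] = 69, P[4] = 07

P[0]: T = 64, S = E(K, T) = 3E; 44 ⊕ 3E = 7A.
P[1]: T = 65, S = E(K, T) = 3D; 9A ⊕ 3D = A7.
P[2]: T = 66, S = E(K, T) = 3C; DC ⊕ 3C = E0.
P[3]: T = 67, S = E(K, T) = 3B; 52 ⊕ 3B = 69.
P[4]: T = 68, S = E(K, T) = 32; 35 ⊕ 32 = 07.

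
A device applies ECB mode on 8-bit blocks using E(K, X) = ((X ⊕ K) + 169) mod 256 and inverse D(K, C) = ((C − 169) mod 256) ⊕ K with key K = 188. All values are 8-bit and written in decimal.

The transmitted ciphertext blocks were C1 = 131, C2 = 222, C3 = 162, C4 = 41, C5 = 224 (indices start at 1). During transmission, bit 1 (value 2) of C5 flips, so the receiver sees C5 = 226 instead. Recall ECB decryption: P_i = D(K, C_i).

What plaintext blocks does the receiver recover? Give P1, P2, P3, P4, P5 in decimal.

P1 = 102, P2 = 137, P3 = 69, P4 = 60, P5 = 133

Only C5 changed, to 226. In ECB, a change in C_i affects only P_i. Decrypting the received ciphertext:
P1: D(K, 131) = 102.
P2: D(K, 222) = 137.
P3: D(K, 162) = 69.
P4: D(K, 41) = 60.
P5: D(K, 226) = 133.
Blocks that differ from the original plaintext: P5.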